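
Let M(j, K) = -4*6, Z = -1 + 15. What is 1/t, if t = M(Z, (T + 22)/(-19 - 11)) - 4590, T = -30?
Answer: -1/4614 ≈ -0.00021673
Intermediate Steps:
Z = 14
M(j, K) = -24
t = -4614 (t = -24 - 4590 = -4614)
1/t = 1/(-4614) = -1/4614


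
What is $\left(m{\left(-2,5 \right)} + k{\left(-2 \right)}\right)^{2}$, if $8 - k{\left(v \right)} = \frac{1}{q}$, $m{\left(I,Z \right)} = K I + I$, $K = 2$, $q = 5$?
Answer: $\frac{81}{25} \approx 3.24$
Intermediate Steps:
$m{\left(I,Z \right)} = 3 I$ ($m{\left(I,Z \right)} = 2 I + I = 3 I$)
$k{\left(v \right)} = \frac{39}{5}$ ($k{\left(v \right)} = 8 - \frac{1}{5} = \frac{39}{5}$)
$\left(m{\left(-2,5 \right)} + k{\left(-2 \right)}\right)^{2} = \left(3 \left(-2\right) + \frac{39}{5}\right)^{2} = \left(-6 + \frac{39}{5}\right)^{2} = \left(\frac{9}{5}\right)^{2} = \frac{81}{25}$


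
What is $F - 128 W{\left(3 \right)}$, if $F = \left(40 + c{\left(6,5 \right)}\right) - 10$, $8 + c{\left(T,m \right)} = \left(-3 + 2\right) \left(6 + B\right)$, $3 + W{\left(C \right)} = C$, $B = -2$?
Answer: $18$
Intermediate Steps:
$W{\left(C \right)} = -3 + C$
$c{\left(T,m \right)} = -12$ ($c{\left(T,m \right)} = -8 + \left(-3 + 2\right) \left(6 - 2\right) = -8 - 4 = -12$)
$F = 18$ ($F = \left(40 - 12\right) - 10 = 28 - 10 = 18$)
$F - 128 W{\left(3 \right)} = 18 - 128 \left(-3 + 3\right) = 18 - 0 = 18 + 0 = 18$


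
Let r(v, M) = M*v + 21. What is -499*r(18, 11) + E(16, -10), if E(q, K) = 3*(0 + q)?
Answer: -109233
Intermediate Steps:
E(q, K) = 3*q
r(v, M) = 21 + M*v
-499*r(18, 11) + E(16, -10) = -499*(21 + 11*18) + 3*16 = -499*(21 + 198) + 48 = -499*219 + 48 = -109281 + 48 = -109233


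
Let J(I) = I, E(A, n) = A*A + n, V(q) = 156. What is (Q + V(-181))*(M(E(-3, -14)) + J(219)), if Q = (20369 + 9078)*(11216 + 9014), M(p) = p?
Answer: 127482574724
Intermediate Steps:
E(A, n) = n + A² (E(A, n) = A² + n = n + A²)
Q = 595712810 (Q = 29447*20230 = 595712810)
(Q + V(-181))*(M(E(-3, -14)) + J(219)) = (595712810 + 156)*((-14 + (-3)²) + 219) = 595712966*((-14 + 9) + 219) = 595712966*(-5 + 219) = 595712966*214 = 127482574724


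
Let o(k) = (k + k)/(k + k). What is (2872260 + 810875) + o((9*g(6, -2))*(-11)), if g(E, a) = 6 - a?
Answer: 3683136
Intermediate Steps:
o(k) = 1 (o(k) = (2*k)/((2*k)) = (2*k)*(1/(2*k)) = 1)
(2872260 + 810875) + o((9*g(6, -2))*(-11)) = (2872260 + 810875) + 1 = 3683135 + 1 = 3683136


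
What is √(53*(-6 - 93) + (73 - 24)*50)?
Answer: I*√2797 ≈ 52.887*I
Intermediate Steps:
√(53*(-6 - 93) + (73 - 24)*50) = √(53*(-99) + 49*50) = √(-5247 + 2450) = √(-2797) = I*√2797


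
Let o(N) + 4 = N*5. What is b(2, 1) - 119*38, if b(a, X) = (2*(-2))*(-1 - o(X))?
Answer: -4514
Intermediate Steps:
o(N) = -4 + 5*N (o(N) = -4 + N*5 = -4 + 5*N)
b(a, X) = -12 + 20*X (b(a, X) = (2*(-2))*(-1 - (-4 + 5*X)) = -4*(-1 + (4 - 5*X)) = -4*(3 - 5*X) = -12 + 20*X)
b(2, 1) - 119*38 = (-12 + 20*1) - 119*38 = (-12 + 20) - 4522 = 8 - 4522 = -4514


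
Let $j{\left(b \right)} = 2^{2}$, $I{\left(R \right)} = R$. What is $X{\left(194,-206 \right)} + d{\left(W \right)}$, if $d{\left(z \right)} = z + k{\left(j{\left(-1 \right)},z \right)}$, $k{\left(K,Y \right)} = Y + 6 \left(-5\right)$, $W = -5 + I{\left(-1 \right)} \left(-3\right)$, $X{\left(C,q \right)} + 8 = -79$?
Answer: $-121$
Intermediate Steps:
$j{\left(b \right)} = 4$
$X{\left(C,q \right)} = -87$ ($X{\left(C,q \right)} = -8 - 79 = -87$)
$W = -2$ ($W = -5 - -3 = -5 + 3 = -2$)
$k{\left(K,Y \right)} = -30 + Y$ ($k{\left(K,Y \right)} = Y - 30 = -30 + Y$)
$d{\left(z \right)} = -30 + 2 z$ ($d{\left(z \right)} = z + \left(-30 + z\right) = -30 + 2 z$)
$X{\left(194,-206 \right)} + d{\left(W \right)} = -87 + \left(-30 + 2 \left(-2\right)\right) = -87 - 34 = -121$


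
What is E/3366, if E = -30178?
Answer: -15089/1683 ≈ -8.9655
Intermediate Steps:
E/3366 = -30178/3366 = -30178*1/3366 = -15089/1683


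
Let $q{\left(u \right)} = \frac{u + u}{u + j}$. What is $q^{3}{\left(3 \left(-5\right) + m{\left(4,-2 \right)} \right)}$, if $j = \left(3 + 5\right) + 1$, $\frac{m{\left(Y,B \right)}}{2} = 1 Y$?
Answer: $-343$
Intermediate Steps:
$m{\left(Y,B \right)} = 2 Y$ ($m{\left(Y,B \right)} = 2 \cdot 1 Y = 2 Y$)
$j = 9$ ($j = 8 + 1 = 9$)
$q{\left(u \right)} = \frac{2 u}{9 + u}$ ($q{\left(u \right)} = \frac{u + u}{u + 9} = \frac{2 u}{9 + u}$)
$q^{3}{\left(3 \left(-5\right) + m{\left(4,-2 \right)} \right)} = \left(\frac{2 \left(3 \left(-5\right) + 2 \cdot 4\right)}{9 + \left(3 \left(-5\right) + 2 \cdot 4\right)}\right)^{3} = \left(\frac{2 \left(-15 + 8\right)}{9 + \left(-15 + 8\right)}\right)^{3} = \left(2 \left(-7\right) \frac{1}{9 - 7}\right)^{3} = \left(2 \left(-7\right) \frac{1}{2}\right)^{3} = \left(-7\right)^{3} = -343$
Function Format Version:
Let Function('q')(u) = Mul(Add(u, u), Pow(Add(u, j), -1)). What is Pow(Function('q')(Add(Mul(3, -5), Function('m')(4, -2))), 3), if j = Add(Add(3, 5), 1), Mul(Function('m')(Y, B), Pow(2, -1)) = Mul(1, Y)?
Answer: -343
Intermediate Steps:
Function('m')(Y, B) = Mul(2, Y) (Function('m')(Y, B) = Mul(2, Mul(1, Y)) = Mul(2, Y))
j = 9 (j = Add(8, 1) = 9)
Function('q')(u) = Mul(2, u, Pow(Add(9, u), -1)) (Function('q')(u) = Mul(Add(u, u), Pow(Add(u, 9), -1)) = Mul(Mul(2, u), Pow(Add(9, u), -1)) = Mul(2, u, Pow(Add(9, u), -1)))
Pow(Function('q')(Add(Mul(3, -5), Function('m')(4, -2))), 3) = Pow(Mul(2, Add(Mul(3, -5), Mul(2, 4)), Pow(Add(9, Add(Mul(3, -5), Mul(2, 4))), -1)), 3) = Pow(Mul(2, Add(-15, 8), Pow(Add(9, Add(-15, 8)), -1)), 3) = Pow(Mul(2, -7, Pow(Add(9, -7), -1)), 3) = Pow(Mul(2, -7, Pow(2, -1)), 3) = Pow(Mul(2, -7, Rational(1, 2)), 3) = Pow(-7, 3) = -343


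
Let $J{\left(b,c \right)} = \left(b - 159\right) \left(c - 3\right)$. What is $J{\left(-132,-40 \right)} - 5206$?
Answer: $7307$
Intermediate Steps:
$J{\left(b,c \right)} = \left(-159 + b\right) \left(-3 + c\right)$
$J{\left(-132,-40 \right)} - 5206 = \left(477 - -6360 - -396 - -5280\right) - 5206 = \left(477 + 6360 + 396 + 5280\right) - 5206 = 12513 - 5206 = 7307$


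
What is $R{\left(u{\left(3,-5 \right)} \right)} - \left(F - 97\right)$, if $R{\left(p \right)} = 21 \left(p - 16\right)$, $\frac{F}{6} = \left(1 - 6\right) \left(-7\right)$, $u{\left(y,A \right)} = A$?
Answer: $-554$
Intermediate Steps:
$F = 210$ ($F = 6 \left(1 - 6\right) \left(-7\right) = 6 \left(\left(-5\right) \left(-7\right)\right) = 6 \cdot 35 = 210$)
$R{\left(p \right)} = -336 + 21 p$ ($R{\left(p \right)} = 21 \left(-16 + p\right) = -336 + 21 p$)
$R{\left(u{\left(3,-5 \right)} \right)} - \left(F - 97\right) = \left(-336 + 21 \left(-5\right)\right) - \left(210 - 97\right) = \left(-336 - 105\right) - \left(210 - 97\right) = -441 - 113 = -554$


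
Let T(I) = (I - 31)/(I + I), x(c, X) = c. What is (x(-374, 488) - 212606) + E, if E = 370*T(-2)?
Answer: -419855/2 ≈ -2.0993e+5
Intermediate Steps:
T(I) = (-31 + I)/(2*I) (T(I) = (-31 + I)/((2*I)) = (-31 + I)*(1/(2*I)) = (-31 + I)/(2*I))
E = 6105/2 (E = 370*((½)*(-31 - 2)/(-2)) = 370*((½)*(-½)*(-33)) = 370*(33/4) = 6105/2 ≈ 3052.5)
(x(-374, 488) - 212606) + E = (-374 - 212606) + 6105/2 = -212980 + 6105/2 = -419855/2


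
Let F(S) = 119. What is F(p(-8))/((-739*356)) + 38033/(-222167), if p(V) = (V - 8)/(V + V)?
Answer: -10032311645/58448583028 ≈ -0.17164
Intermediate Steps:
p(V) = (-8 + V)/(2*V) (p(V) = (-8 + V)/((2*V)) = (-8 + V)*(1/(2*V)) = (-8 + V)/(2*V))
F(p(-8))/((-739*356)) + 38033/(-222167) = 119/((-739*356)) + 38033/(-222167) = 119/(-263084) + 38033*(-1/222167) = 119*(-1/263084) - 38033/222167 = -119/263084 - 38033/222167 = -10032311645/58448583028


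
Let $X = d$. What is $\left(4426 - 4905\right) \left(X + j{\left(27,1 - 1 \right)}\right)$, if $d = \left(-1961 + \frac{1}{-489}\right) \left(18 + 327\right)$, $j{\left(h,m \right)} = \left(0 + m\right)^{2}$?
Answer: $\frac{52822659050}{163} \approx 3.2407 \cdot 10^{8}$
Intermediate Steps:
$j{\left(h,m \right)} = m^{2}$
$d = - \frac{110276950}{163}$ ($d = \left(-1961 - \frac{1}{489}\right) 345 = \left(- \frac{958930}{489}\right) 345 = - \frac{110276950}{163} \approx -6.7655 \cdot 10^{5}$)
$X = - \frac{110276950}{163} \approx -6.7655 \cdot 10^{5}$
$\left(4426 - 4905\right) \left(X + j{\left(27,1 - 1 \right)}\right) = \left(4426 - 4905\right) \left(- \frac{110276950}{163} + \left(1 - 1\right)^{2}\right) = - 479 \left(- \frac{110276950}{163} + \left(1 - 1\right)^{2}\right) = - 479 \left(- \frac{110276950}{163} + 0^{2}\right) = - 479 \left(- \frac{110276950}{163} + 0\right) = \left(-479\right) \left(- \frac{110276950}{163}\right) = \frac{52822659050}{163}$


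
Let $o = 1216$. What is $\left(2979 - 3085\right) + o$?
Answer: $1110$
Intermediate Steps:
$\left(2979 - 3085\right) + o = \left(2979 - 3085\right) + 1216 = -106 + 1216 = 1110$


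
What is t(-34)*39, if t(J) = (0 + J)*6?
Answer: -7956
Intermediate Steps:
t(J) = 6*J (t(J) = J*6 = 6*J)
t(-34)*39 = (6*(-34))*39 = -204*39 = -7956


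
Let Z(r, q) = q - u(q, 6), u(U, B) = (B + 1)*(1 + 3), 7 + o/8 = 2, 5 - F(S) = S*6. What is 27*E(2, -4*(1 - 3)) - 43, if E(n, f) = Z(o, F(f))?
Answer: -1960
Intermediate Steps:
F(S) = 5 - 6*S (F(S) = 5 - S*6 = 5 - 6*S)
o = -40 (o = -56 + 8*2 = -56 + 16 = -40)
u(U, B) = 4 + 4*B (u(U, B) = (1 + B)*4 = 4 + 4*B)
Z(r, q) = -28 + q (Z(r, q) = q - (4 + 4*6) = q - (4 + 24) = q - 1*28 = q - 28 = -28 + q)
E(n, f) = -23 - 6*f (E(n, f) = -28 + (5 - 6*f) = -23 - 6*f)
27*E(2, -4*(1 - 3)) - 43 = 27*(-23 - (-24)*(1 - 3)) - 43 = 27*(-23 - (-24)*(-2)) - 43 = 27*(-23 - 6*8) - 43 = 27*(-23 - 48) - 43 = 27*(-71) - 43 = -1917 - 43 = -1960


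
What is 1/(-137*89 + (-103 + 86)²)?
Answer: -1/11904 ≈ -8.4005e-5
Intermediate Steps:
1/(-137*89 + (-103 + 86)²) = 1/(-12193 + (-17)²) = 1/(-12193 + 289) = 1/(-11904) = -1/11904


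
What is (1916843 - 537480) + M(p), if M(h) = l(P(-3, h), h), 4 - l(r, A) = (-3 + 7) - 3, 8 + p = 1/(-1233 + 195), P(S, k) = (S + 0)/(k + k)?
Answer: 1379366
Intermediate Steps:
P(S, k) = S/(2*k) (P(S, k) = S/((2*k)) = S*(1/(2*k)) = S/(2*k))
p = -8305/1038 (p = -8 + 1/(-1233 + 195) = -8 + 1/(-1038) = -8 - 1/1038 = -8305/1038 ≈ -8.0010)
l(r, A) = 3 (l(r, A) = 4 - ((-3 + 7) - 3) = 4 - (4 - 3) = 4 - 1*1 = 4 - 1 = 3)
M(h) = 3
(1916843 - 537480) + M(p) = (1916843 - 537480) + 3 = 1379363 + 3 = 1379366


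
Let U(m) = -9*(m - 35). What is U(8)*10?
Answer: 2430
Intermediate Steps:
U(m) = 315 - 9*m (U(m) = -9*(-35 + m) = 315 - 9*m)
U(8)*10 = (315 - 9*8)*10 = (315 - 72)*10 = 243*10 = 2430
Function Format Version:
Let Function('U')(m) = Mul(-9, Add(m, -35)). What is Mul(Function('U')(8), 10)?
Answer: 2430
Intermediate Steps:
Function('U')(m) = Add(315, Mul(-9, m)) (Function('U')(m) = Mul(-9, Add(-35, m)) = Add(315, Mul(-9, m)))
Mul(Function('U')(8), 10) = Mul(Add(315, Mul(-9, 8)), 10) = Mul(Add(315, -72), 10) = Mul(243, 10) = 2430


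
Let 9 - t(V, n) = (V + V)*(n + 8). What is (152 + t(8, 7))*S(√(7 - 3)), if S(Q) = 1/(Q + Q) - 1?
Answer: 237/4 ≈ 59.250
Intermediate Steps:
t(V, n) = 9 - 2*V*(8 + n) (t(V, n) = 9 - (V + V)*(n + 8) = 9 - 2*V*(8 + n))
S(Q) = -1 + 1/(2*Q) (S(Q) = 1/(2*Q) - 1 = -1 + 1/(2*Q))
(152 + t(8, 7))*S(√(7 - 3)) = (152 + (9 - 16*8 - 2*8*7))*((½ - √(7 - 3))/(√(7 - 3))) = (152 + (9 - 128 - 112))*((½ - √4)/(√4)) = (152 - 231)*((½ - 1*2)/2) = -79*(½ - 2)/2 = -79*(-3)/(2*2) = -79*(-¾) = 237/4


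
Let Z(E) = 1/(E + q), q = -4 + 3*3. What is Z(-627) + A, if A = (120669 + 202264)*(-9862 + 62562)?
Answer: 10585549980199/622 ≈ 1.7019e+10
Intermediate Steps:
q = 5 (q = -4 + 9 = 5)
Z(E) = 1/(5 + E) (Z(E) = 1/(E + 5) = 1/(5 + E))
A = 17018569100 (A = 322933*52700 = 17018569100)
Z(-627) + A = 1/(5 - 627) + 17018569100 = 1/(-622) + 17018569100 = -1/622 + 17018569100 = 10585549980199/622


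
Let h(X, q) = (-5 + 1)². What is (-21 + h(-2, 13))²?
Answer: 25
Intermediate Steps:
h(X, q) = 16 (h(X, q) = (-4)² = 16)
(-21 + h(-2, 13))² = (-21 + 16)² = (-5)² = 25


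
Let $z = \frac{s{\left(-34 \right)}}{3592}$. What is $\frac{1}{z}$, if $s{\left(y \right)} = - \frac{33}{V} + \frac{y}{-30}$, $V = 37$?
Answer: $\frac{996780}{67} \approx 14877.0$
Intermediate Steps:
$s{\left(y \right)} = - \frac{33}{37} - \frac{y}{30}$ ($s{\left(y \right)} = - \frac{33}{37} + \frac{y}{-30} = \left(-33\right) \frac{1}{37} + y \left(- \frac{1}{30}\right) = - \frac{33}{37} - \frac{y}{30}$)
$z = \frac{67}{996780}$ ($z = \frac{- \frac{33}{37} - - \frac{17}{15}}{3592} = \left(- \frac{33}{37} + \frac{17}{15}\right) \frac{1}{3592} = \frac{134}{555} \cdot \frac{1}{3592} = \frac{67}{996780} \approx 6.7216 \cdot 10^{-5}$)
$\frac{1}{z} = \frac{1}{\frac{67}{996780}} = \frac{996780}{67}$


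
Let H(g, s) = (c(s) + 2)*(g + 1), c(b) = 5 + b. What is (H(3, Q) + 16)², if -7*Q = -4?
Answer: 104976/49 ≈ 2142.4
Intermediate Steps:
Q = 4/7 (Q = -⅐*(-4) = 4/7 ≈ 0.57143)
H(g, s) = (1 + g)*(7 + s) (H(g, s) = ((5 + s) + 2)*(g + 1) = (7 + s)*(1 + g) = (1 + g)*(7 + s))
(H(3, Q) + 16)² = ((7 + 4/7 + 7*3 + 3*(4/7)) + 16)² = ((7 + 4/7 + 21 + 12/7) + 16)² = (212/7 + 16)² = (324/7)² = 104976/49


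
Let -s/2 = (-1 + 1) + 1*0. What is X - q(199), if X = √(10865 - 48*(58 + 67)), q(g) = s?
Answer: √4865 ≈ 69.750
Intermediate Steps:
s = 0 (s = -2*((-1 + 1) + 1*0) = -2*(0 + 0) = -2*0 = 0)
q(g) = 0
X = √4865 (X = √(10865 - 48*125) = √(10865 - 6000) = √4865 ≈ 69.750)
X - q(199) = √4865 - 1*0 = √4865 + 0 = √4865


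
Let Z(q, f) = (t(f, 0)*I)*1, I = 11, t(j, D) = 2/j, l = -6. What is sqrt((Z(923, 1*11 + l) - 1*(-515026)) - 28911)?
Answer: sqrt(12152985)/5 ≈ 697.22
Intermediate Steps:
Z(q, f) = 22/f (Z(q, f) = ((2/f)*11)*1 = (22/f)*1 = 22/f)
sqrt((Z(923, 1*11 + l) - 1*(-515026)) - 28911) = sqrt((22/(1*11 - 6) - 1*(-515026)) - 28911) = sqrt((22/(11 - 6) + 515026) - 28911) = sqrt((22/5 + 515026) - 28911) = sqrt(2575152/5 - 28911) = sqrt(2430597/5) = sqrt(12152985)/5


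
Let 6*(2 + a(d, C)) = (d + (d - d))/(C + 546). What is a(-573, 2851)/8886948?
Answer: -4593/20125974904 ≈ -2.2821e-7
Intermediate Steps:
a(d, C) = -2 + d/(6*(546 + C)) (a(d, C) = -2 + ((d + (d - d))/(C + 546))/6 = -2 + ((d + 0)/(546 + C))/6 = -2 + (d/(546 + C))/6 = -2 + d/(6*(546 + C)))
a(-573, 2851)/8886948 = ((-6552 - 573 - 12*2851)/(6*(546 + 2851)))/8886948 = ((⅙)*(-6552 - 573 - 34212)/3397)*(1/8886948) = ((⅙)*(1/3397)*(-41337))*(1/8886948) = -13779/6794*1/8886948 = -4593/20125974904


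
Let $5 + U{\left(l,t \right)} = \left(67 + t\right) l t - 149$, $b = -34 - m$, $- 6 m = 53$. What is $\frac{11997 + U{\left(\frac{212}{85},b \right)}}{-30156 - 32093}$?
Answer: $- \frac{7051142}{47620485} \approx -0.14807$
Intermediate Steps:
$m = - \frac{53}{6}$ ($m = \left(- \frac{1}{6}\right) 53 = - \frac{53}{6} \approx -8.8333$)
$b = - \frac{151}{6}$ ($b = -34 - - \frac{53}{6} = -34 + \frac{53}{6} = - \frac{151}{6} \approx -25.167$)
$U{\left(l,t \right)} = -154 + l t \left(67 + t\right)$ ($U{\left(l,t \right)} = -5 + \left(\left(67 + t\right) l t - 149\right) = -5 + \left(l \left(67 + t\right) t - 149\right) = -5 + \left(l t \left(67 + t\right) - 149\right) = -5 + \left(-149 + l t \left(67 + t\right)\right) = -154 + l t \left(67 + t\right)$)
$\frac{11997 + U{\left(\frac{212}{85},b \right)}}{-30156 - 32093} = \frac{11997 + \left(-154 + \frac{212}{85} \left(- \frac{151}{6}\right)^{2} + 67 \cdot \frac{212}{85} \left(- \frac{151}{6}\right)\right)}{-30156 - 32093} = \frac{11997 + \left(-154 + 212 \cdot \frac{1}{85} \cdot \frac{22801}{36} + 67 \cdot 212 \cdot \frac{1}{85} \left(- \frac{151}{6}\right)\right)}{-62249} = \left(11997 + \left(-154 + \frac{212}{85} \cdot \frac{22801}{36} + 67 \cdot \frac{212}{85} \left(- \frac{151}{6}\right)\right)\right) \left(- \frac{1}{62249}\right) = \left(11997 - \frac{2126563}{765}\right) \left(- \frac{1}{62249}\right) = \frac{7051142}{765} \left(- \frac{1}{62249}\right) = - \frac{7051142}{47620485}$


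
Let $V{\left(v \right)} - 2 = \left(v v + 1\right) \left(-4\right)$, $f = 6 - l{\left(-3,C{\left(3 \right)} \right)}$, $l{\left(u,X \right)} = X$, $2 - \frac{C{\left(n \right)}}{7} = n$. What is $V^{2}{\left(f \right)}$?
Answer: $459684$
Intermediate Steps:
$C{\left(n \right)} = 14 - 7 n$
$f = 13$ ($f = 6 - \left(14 - 21\right) = 6 - -7 = 6 + 7 = 13$)
$V{\left(v \right)} = -2 - 4 v^{2}$ ($V{\left(v \right)} = 2 + \left(v v + 1\right) \left(-4\right) = 2 + \left(v^{2} + 1\right) \left(-4\right) = 2 + \left(1 + v^{2}\right) \left(-4\right) = 2 - \left(4 + 4 v^{2}\right) = -2 - 4 v^{2}$)
$V^{2}{\left(f \right)} = \left(-2 - 4 \cdot 13^{2}\right)^{2} = \left(-2 - 676\right)^{2} = \left(-678\right)^{2} = 459684$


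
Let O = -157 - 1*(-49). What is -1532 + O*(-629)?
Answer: 66400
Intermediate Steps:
O = -108 (O = -157 + 49 = -108)
-1532 + O*(-629) = -1532 - 108*(-629) = -1532 + 67932 = 66400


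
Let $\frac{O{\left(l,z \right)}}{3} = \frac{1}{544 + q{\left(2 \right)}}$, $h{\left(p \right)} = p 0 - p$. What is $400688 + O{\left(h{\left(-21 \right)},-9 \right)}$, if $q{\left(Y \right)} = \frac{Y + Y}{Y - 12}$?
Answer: $\frac{363023333}{906} \approx 4.0069 \cdot 10^{5}$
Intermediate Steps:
$h{\left(p \right)} = - p$ ($h{\left(p \right)} = 0 - p = - p$)
$q{\left(Y \right)} = \frac{2 Y}{-12 + Y}$
$O{\left(l,z \right)} = \frac{5}{906}$ ($O{\left(l,z \right)} = \frac{3}{544 + 2 \cdot 2 \frac{1}{-12 + 2}} = \frac{3}{544 + 2 \cdot 2 \frac{1}{-10}} = \frac{3}{544 + 2 \cdot 2 \left(- \frac{1}{10}\right)} = \frac{3}{544 - \frac{2}{5}} = \frac{3}{\frac{2718}{5}} = 3 \cdot \frac{5}{2718} = \frac{5}{906}$)
$400688 + O{\left(h{\left(-21 \right)},-9 \right)} = 400688 + \frac{5}{906} = \frac{363023333}{906}$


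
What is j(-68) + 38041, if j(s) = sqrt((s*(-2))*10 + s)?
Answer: 38041 + 2*sqrt(323) ≈ 38077.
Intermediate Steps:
j(s) = sqrt(19)*sqrt(-s) (j(s) = sqrt(-2*s*10 + s) = sqrt(-20*s + s) = sqrt(-19*s) = sqrt(19)*sqrt(-s))
j(-68) + 38041 = sqrt(19)*sqrt(-1*(-68)) + 38041 = sqrt(19)*sqrt(68) + 38041 = sqrt(19)*(2*sqrt(17)) + 38041 = 2*sqrt(323) + 38041 = 38041 + 2*sqrt(323)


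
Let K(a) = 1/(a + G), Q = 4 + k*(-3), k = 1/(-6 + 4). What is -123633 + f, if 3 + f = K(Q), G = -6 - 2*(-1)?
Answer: -370906/3 ≈ -1.2364e+5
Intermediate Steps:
k = -½ (k = 1/(-2) = -½ ≈ -0.50000)
G = -4 (G = -6 + 2 = -4)
Q = 11/2 (Q = 4 - ½*(-3) = 4 + 3/2 = 11/2 ≈ 5.5000)
K(a) = 1/(-4 + a) (K(a) = 1/(a - 4) = 1/(-4 + a))
f = -7/3 (f = -3 + 1/(-4 + 11/2) = -3 + 1/(3/2) = -3 + ⅔ = -7/3 ≈ -2.3333)
-123633 + f = -123633 - 7/3 = -370906/3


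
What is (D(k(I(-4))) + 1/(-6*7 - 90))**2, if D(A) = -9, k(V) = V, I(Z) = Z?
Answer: 1413721/17424 ≈ 81.136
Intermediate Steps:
(D(k(I(-4))) + 1/(-6*7 - 90))**2 = (-9 + 1/(-6*7 - 90))**2 = (-9 + 1/(-42 - 90))**2 = (-9 + 1/(-132))**2 = (-9 - 1/132)**2 = (-1189/132)**2 = 1413721/17424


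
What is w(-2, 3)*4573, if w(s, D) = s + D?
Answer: 4573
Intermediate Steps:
w(s, D) = D + s
w(-2, 3)*4573 = (3 - 2)*4573 = 1*4573 = 4573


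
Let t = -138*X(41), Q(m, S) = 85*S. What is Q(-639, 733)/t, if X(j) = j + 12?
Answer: -62305/7314 ≈ -8.5186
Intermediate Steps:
X(j) = 12 + j
t = -7314 (t = -138*(12 + 41) = -138*53 = -7314)
Q(-639, 733)/t = (85*733)/(-7314) = 62305*(-1/7314) = -62305/7314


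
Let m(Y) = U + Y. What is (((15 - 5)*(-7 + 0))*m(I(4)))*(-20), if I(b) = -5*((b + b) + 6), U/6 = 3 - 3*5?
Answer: -198800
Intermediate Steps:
U = -72 (U = 6*(3 - 3*5) = 6*(3 - 15) = 6*(-12) = -72)
I(b) = -30 - 10*b (I(b) = -5*(2*b + 6) = -5*(6 + 2*b) = -30 - 10*b)
m(Y) = -72 + Y
(((15 - 5)*(-7 + 0))*m(I(4)))*(-20) = (((15 - 5)*(-7 + 0))*(-72 + (-30 - 10*4)))*(-20) = ((10*(-7))*(-72 + (-30 - 40)))*(-20) = -70*(-72 - 70)*(-20) = -70*(-142)*(-20) = 9940*(-20) = -198800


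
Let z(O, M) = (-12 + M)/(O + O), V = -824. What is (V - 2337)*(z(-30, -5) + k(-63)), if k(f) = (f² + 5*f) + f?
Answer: -681122797/60 ≈ -1.1352e+7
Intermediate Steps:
z(O, M) = (-12 + M)/(2*O) (z(O, M) = (-12 + M)/((2*O)) = (-12 + M)*(1/(2*O)) = (-12 + M)/(2*O))
k(f) = f² + 6*f
(V - 2337)*(z(-30, -5) + k(-63)) = (-824 - 2337)*((½)*(-12 - 5)/(-30) - 63*(6 - 63)) = -3161*((½)*(-1/30)*(-17) - 63*(-57)) = -3161*(17/60 + 3591) = -3161*215477/60 = -681122797/60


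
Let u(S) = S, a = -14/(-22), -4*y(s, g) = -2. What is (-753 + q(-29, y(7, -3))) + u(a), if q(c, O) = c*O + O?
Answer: -8430/11 ≈ -766.36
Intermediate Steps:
y(s, g) = ½ (y(s, g) = -¼*(-2) = ½)
q(c, O) = O + O*c (q(c, O) = O*c + O = O + O*c)
a = 7/11 (a = -14*(-1/22) = 7/11 ≈ 0.63636)
(-753 + q(-29, y(7, -3))) + u(a) = (-753 + (1 - 29)/2) + 7/11 = (-753 + (½)*(-28)) + 7/11 = (-753 - 14) + 7/11 = -767 + 7/11 = -8430/11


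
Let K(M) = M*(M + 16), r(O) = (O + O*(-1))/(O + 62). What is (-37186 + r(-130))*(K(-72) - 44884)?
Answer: 1519122472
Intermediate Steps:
r(O) = 0 (r(O) = (O - O)/(62 + O) = 0/(62 + O) = 0)
K(M) = M*(16 + M)
(-37186 + r(-130))*(K(-72) - 44884) = (-37186 + 0)*(-72*(16 - 72) - 44884) = -37186*(-72*(-56) - 44884) = -37186*(4032 - 44884) = -37186*(-40852) = 1519122472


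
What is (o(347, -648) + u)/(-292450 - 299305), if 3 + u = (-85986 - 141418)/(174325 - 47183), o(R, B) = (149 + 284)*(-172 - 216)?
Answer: 10680486699/37618457105 ≈ 0.28392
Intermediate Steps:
o(R, B) = -168004 (o(R, B) = 433*(-388) = -168004)
u = -304415/63571 (u = -3 + (-85986 - 141418)/(174325 - 47183) = -3 - 227404/127142 = -3 - 227404*1/127142 = -3 - 113702/63571 = -304415/63571 ≈ -4.7886)
(o(347, -648) + u)/(-292450 - 299305) = (-168004 - 304415/63571)/(-292450 - 299305) = -10680486699/63571/(-591755) = -10680486699/63571*(-1/591755) = 10680486699/37618457105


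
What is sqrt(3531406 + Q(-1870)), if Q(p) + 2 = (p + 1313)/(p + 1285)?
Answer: sqrt(134281673305)/195 ≈ 1879.2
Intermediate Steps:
Q(p) = -2 + (1313 + p)/(1285 + p) (Q(p) = -2 + (p + 1313)/(p + 1285) = -2 + (1313 + p)/(1285 + p))
sqrt(3531406 + Q(-1870)) = sqrt(3531406 + (-1257 - 1*(-1870))/(1285 - 1870)) = sqrt(3531406 + (-1257 + 1870)/(-585)) = sqrt(3531406 - 1/585*613) = sqrt(3531406 - 613/585) = sqrt(2065871897/585) = sqrt(134281673305)/195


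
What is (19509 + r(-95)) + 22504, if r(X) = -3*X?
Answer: 42298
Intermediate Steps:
(19509 + r(-95)) + 22504 = (19509 - 3*(-95)) + 22504 = (19509 + 285) + 22504 = 19794 + 22504 = 42298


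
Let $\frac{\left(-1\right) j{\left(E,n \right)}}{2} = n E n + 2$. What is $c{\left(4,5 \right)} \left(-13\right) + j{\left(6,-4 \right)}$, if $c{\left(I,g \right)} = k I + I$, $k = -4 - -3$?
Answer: $-196$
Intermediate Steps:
$j{\left(E,n \right)} = -4 - 2 E n^{2}$ ($j{\left(E,n \right)} = - 2 \left(n E n + 2\right) = - 2 \left(E n n + 2\right) = - 2 \left(E n^{2} + 2\right) = - 2 \left(2 + E n^{2}\right) = -4 - 2 E n^{2}$)
$k = -1$ ($k = -4 + 3 = -1$)
$c{\left(I,g \right)} = 0$ ($c{\left(I,g \right)} = - I + I = 0$)
$c{\left(4,5 \right)} \left(-13\right) + j{\left(6,-4 \right)} = 0 \left(-13\right) - \left(4 + 12 \left(-4\right)^{2}\right) = 0 - \left(4 + 12 \cdot 16\right) = 0 - 196 = -196$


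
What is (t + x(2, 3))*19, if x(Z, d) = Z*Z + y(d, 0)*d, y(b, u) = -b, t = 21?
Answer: 304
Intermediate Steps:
x(Z, d) = Z² - d² (x(Z, d) = Z*Z + (-d)*d = Z² - d²)
(t + x(2, 3))*19 = (21 + (2² - 1*3²))*19 = (21 + (4 - 1*9))*19 = (21 + (4 - 9))*19 = (21 - 5)*19 = 16*19 = 304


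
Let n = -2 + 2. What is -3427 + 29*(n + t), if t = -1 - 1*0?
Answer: -3456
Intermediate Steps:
n = 0
t = -1 (t = -1 + 0 = -1)
-3427 + 29*(n + t) = -3427 + 29*(0 - 1) = -3427 + 29*(-1) = -3427 - 29 = -3456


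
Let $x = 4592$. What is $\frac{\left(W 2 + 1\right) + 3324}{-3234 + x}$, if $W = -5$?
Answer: $\frac{3315}{1358} \approx 2.4411$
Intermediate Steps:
$\frac{\left(W 2 + 1\right) + 3324}{-3234 + x} = \frac{\left(\left(-5\right) 2 + 1\right) + 3324}{-3234 + 4592} = \frac{\left(-10 + 1\right) + 3324}{1358} = \left(-9 + 3324\right) \frac{1}{1358} = 3315 \cdot \frac{1}{1358} = \frac{3315}{1358}$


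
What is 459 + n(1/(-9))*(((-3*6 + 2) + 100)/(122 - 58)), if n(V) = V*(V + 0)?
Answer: 198295/432 ≈ 459.02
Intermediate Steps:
n(V) = V² (n(V) = V*V = V²)
459 + n(1/(-9))*(((-3*6 + 2) + 100)/(122 - 58)) = 459 + (1/(-9))²*(((-3*6 + 2) + 100)/(122 - 58)) = 459 + (-⅑)²*(((-18 + 2) + 100)/64) = 459 + ((-16 + 100)*(1/64))/81 = 459 + (84*(1/64))/81 = 459 + (1/81)*(21/16) = 459 + 7/432 = 198295/432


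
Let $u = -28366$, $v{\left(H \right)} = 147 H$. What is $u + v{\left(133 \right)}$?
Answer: $-8815$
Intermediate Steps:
$u + v{\left(133 \right)} = -28366 + 147 \cdot 133 = -28366 + 19551 = -8815$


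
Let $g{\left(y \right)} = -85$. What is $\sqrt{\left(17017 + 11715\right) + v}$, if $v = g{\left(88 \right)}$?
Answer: $3 \sqrt{3183} \approx 169.25$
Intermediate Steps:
$v = -85$
$\sqrt{\left(17017 + 11715\right) + v} = \sqrt{\left(17017 + 11715\right) - 85} = \sqrt{28732 - 85} = \sqrt{28647} = 3 \sqrt{3183}$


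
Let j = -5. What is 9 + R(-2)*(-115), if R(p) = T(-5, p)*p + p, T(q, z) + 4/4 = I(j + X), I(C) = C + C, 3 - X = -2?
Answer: 9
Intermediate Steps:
X = 5 (X = 3 - 1*(-2) = 3 + 2 = 5)
I(C) = 2*C
T(q, z) = -1 (T(q, z) = -1 + 2*(-5 + 5) = -1 + 2*0 = -1 + 0 = -1)
R(p) = 0 (R(p) = -p + p = 0)
9 + R(-2)*(-115) = 9 + 0*(-115) = 9 + 0 = 9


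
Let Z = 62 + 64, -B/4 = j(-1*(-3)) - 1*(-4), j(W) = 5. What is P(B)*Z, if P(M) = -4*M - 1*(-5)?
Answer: 18774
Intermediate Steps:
B = -36 (B = -4*(5 - 1*(-4)) = -4*(5 + 4) = -4*9 = -36)
P(M) = 5 - 4*M (P(M) = -4*M + 5 = 5 - 4*M)
Z = 126
P(B)*Z = (5 - 4*(-36))*126 = (5 + 144)*126 = 149*126 = 18774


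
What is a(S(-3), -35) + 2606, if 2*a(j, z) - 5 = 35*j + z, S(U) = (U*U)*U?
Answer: 4237/2 ≈ 2118.5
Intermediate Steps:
S(U) = U³ (S(U) = U²*U = U³)
a(j, z) = 5/2 + z/2 + 35*j/2 (a(j, z) = 5/2 + (35*j + z)/2 = 5/2 + (z + 35*j)/2 = 5/2 + (z/2 + 35*j/2) = 5/2 + z/2 + 35*j/2)
a(S(-3), -35) + 2606 = (5/2 + (½)*(-35) + (35/2)*(-3)³) + 2606 = (5/2 - 35/2 + (35/2)*(-27)) + 2606 = (5/2 - 35/2 - 945/2) + 2606 = -975/2 + 2606 = 4237/2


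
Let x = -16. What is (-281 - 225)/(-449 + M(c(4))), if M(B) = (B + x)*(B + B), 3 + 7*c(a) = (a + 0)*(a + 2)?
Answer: 506/527 ≈ 0.96015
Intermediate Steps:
c(a) = -3/7 + a*(2 + a)/7 (c(a) = -3/7 + ((a + 0)*(a + 2))/7 = -3/7 + (a*(2 + a))/7 = -3/7 + a*(2 + a)/7)
M(B) = 2*B*(-16 + B) (M(B) = (B - 16)*(B + B) = (-16 + B)*(2*B) = 2*B*(-16 + B))
(-281 - 225)/(-449 + M(c(4))) = (-281 - 225)/(-449 + 2*(-3/7 + (⅐)*4² + (2/7)*4)*(-16 + (-3/7 + (⅐)*4² + (2/7)*4))) = -506/(-449 + 2*(-3/7 + (⅐)*16 + 8/7)*(-16 + (-3/7 + (⅐)*16 + 8/7))) = -506/(-449 + 2*(-3/7 + 16/7 + 8/7)*(-16 + (-3/7 + 16/7 + 8/7))) = -506/(-449 + 2*3*(-16 + 3)) = -506/(-449 + 2*3*(-13)) = -506/(-449 - 78) = -506/(-527) = -506*(-1/527) = 506/527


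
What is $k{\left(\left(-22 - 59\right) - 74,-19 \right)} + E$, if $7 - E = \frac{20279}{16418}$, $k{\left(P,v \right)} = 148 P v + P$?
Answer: $\frac{7153499337}{16418} \approx 4.3571 \cdot 10^{5}$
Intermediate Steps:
$k{\left(P,v \right)} = P + 148 P v$ ($k{\left(P,v \right)} = 148 P v + P = P + 148 P v$)
$E = \frac{94647}{16418}$ ($E = 7 - \frac{20279}{16418} = \frac{94647}{16418} \approx 5.7648$)
$k{\left(\left(-22 - 59\right) - 74,-19 \right)} + E = \left(\left(-22 - 59\right) - 74\right) \left(1 + 148 \left(-19\right)\right) + \frac{94647}{16418} = \left(-81 - 74\right) \left(1 - 2812\right) + \frac{94647}{16418} = \left(-155\right) \left(-2811\right) + \frac{94647}{16418} = 435705 + \frac{94647}{16418} = \frac{7153499337}{16418}$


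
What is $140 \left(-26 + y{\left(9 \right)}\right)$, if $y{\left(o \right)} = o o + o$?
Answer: $8960$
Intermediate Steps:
$y{\left(o \right)} = o + o^{2}$ ($y{\left(o \right)} = o^{2} + o = o + o^{2}$)
$140 \left(-26 + y{\left(9 \right)}\right) = 140 \left(-26 + 9 \left(1 + 9\right)\right) = 140 \left(-26 + 9 \cdot 10\right) = 140 \left(-26 + 90\right) = 140 \cdot 64 = 8960$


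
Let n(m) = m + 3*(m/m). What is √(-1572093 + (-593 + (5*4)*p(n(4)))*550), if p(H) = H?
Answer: I*√1821243 ≈ 1349.5*I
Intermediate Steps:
n(m) = 3 + m (n(m) = m + 3*1 = m + 3 = 3 + m)
√(-1572093 + (-593 + (5*4)*p(n(4)))*550) = √(-1572093 + (-593 + (5*4)*(3 + 4))*550) = √(-1572093 + (-593 + 20*7)*550) = √(-1572093 + (-593 + 140)*550) = √(-1572093 - 453*550) = √(-1572093 - 249150) = √(-1821243) = I*√1821243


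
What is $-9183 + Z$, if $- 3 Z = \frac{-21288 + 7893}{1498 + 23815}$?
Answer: $- \frac{232444814}{25313} \approx -9182.8$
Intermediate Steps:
$Z = \frac{4465}{25313}$ ($Z = - \frac{\left(-21288 + 7893\right) \frac{1}{1498 + 23815}}{3} = - \frac{\left(-13395\right) \frac{1}{25313}}{3} = \left(- \frac{1}{3}\right) \left(- \frac{13395}{25313}\right) = \frac{4465}{25313} \approx 0.17639$)
$-9183 + Z = -9183 + \frac{4465}{25313} = - \frac{232444814}{25313}$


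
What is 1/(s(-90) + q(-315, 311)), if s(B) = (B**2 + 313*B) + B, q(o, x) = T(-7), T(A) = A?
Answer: -1/20167 ≈ -4.9586e-5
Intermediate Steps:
q(o, x) = -7
s(B) = B**2 + 314*B
1/(s(-90) + q(-315, 311)) = 1/(-90*(314 - 90) - 7) = 1/(-90*224 - 7) = 1/(-20160 - 7) = 1/(-20167) = -1/20167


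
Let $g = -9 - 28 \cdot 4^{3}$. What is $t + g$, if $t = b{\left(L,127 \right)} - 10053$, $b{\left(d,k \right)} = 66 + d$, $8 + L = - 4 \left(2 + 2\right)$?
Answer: $-11812$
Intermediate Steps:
$L = -24$ ($L = -8 - 4 \left(2 + 2\right) = -8 - 16 = -24$)
$g = -1801$ ($g = -9 - 1792 = -1801$)
$t = -10011$ ($t = \left(66 - 24\right) - 10053 = 42 - 10053 = -10011$)
$t + g = -10011 - 1801 = -11812$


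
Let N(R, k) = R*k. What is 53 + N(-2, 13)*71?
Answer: -1793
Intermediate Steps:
53 + N(-2, 13)*71 = 53 - 2*13*71 = 53 - 26*71 = 53 - 1846 = -1793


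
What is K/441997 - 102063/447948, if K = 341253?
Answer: 66390671/121991172 ≈ 0.54422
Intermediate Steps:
K/441997 - 102063/447948 = 341253/441997 - 102063/447948 = 341253*(1/441997) - 102063*1/447948 = 341253/441997 - 34021/149316 = 66390671/121991172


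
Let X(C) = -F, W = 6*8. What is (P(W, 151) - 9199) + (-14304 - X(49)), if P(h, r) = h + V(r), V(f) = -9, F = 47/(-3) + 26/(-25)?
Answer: -1761053/75 ≈ -23481.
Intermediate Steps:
F = -1253/75 (F = 47*(-⅓) + 26*(-1/25) = -47/3 - 26/25 = -1253/75 ≈ -16.707)
W = 48
X(C) = 1253/75 (X(C) = -1*(-1253/75) = 1253/75)
P(h, r) = -9 + h (P(h, r) = h - 9 = -9 + h)
(P(W, 151) - 9199) + (-14304 - X(49)) = ((-9 + 48) - 9199) + (-14304 - 1*1253/75) = (39 - 9199) + (-14304 - 1253/75) = -9160 - 1074053/75 = -1761053/75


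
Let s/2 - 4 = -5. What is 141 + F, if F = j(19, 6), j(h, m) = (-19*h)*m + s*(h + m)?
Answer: -2075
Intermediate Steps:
s = -2 (s = 8 + 2*(-5) = 8 - 10 = -2)
j(h, m) = -2*h - 2*m - 19*h*m (j(h, m) = (-19*h)*m - 2*(h + m) = -19*h*m + (-2*h - 2*m) = -2*h - 2*m - 19*h*m)
F = -2216 (F = -2*19 - 2*6 - 19*19*6 = -38 - 12 - 2166 = -2216)
141 + F = 141 - 2216 = -2075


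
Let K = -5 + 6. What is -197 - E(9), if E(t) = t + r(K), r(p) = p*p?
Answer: -207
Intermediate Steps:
K = 1
r(p) = p²
E(t) = 1 + t (E(t) = t + 1² = t + 1 = 1 + t)
-197 - E(9) = -197 - (1 + 9) = -197 - 1*10 = -197 - 10 = -207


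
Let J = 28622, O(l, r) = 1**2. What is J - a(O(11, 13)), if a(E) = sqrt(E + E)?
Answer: 28622 - sqrt(2) ≈ 28621.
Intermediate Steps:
O(l, r) = 1
a(E) = sqrt(2)*sqrt(E) (a(E) = sqrt(2*E) = sqrt(2)*sqrt(E))
J - a(O(11, 13)) = 28622 - sqrt(2)*sqrt(1) = 28622 - sqrt(2)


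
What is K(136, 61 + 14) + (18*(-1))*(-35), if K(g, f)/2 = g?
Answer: 902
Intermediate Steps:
K(g, f) = 2*g
K(136, 61 + 14) + (18*(-1))*(-35) = 2*136 + (18*(-1))*(-35) = 272 - 18*(-35) = 272 + 630 = 902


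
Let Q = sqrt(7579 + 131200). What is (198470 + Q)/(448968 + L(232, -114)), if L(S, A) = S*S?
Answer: 99235/251396 + sqrt(138779)/502792 ≈ 0.39548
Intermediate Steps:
Q = sqrt(138779) ≈ 372.53
L(S, A) = S**2
(198470 + Q)/(448968 + L(232, -114)) = (198470 + sqrt(138779))/(448968 + 232**2) = (198470 + sqrt(138779))/(448968 + 53824) = (198470 + sqrt(138779))/502792 = (198470 + sqrt(138779))*(1/502792) = 99235/251396 + sqrt(138779)/502792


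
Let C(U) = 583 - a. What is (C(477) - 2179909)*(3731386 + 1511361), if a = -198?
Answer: -11424616784616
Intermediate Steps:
C(U) = 781 (C(U) = 583 - 1*(-198) = 583 + 198 = 781)
(C(477) - 2179909)*(3731386 + 1511361) = (781 - 2179909)*(3731386 + 1511361) = -2179128*5242747 = -11424616784616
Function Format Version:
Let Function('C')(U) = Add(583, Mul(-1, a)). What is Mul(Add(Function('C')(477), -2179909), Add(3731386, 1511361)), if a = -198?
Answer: -11424616784616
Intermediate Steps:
Function('C')(U) = 781 (Function('C')(U) = Add(583, Mul(-1, -198)) = Add(583, 198) = 781)
Mul(Add(Function('C')(477), -2179909), Add(3731386, 1511361)) = Mul(Add(781, -2179909), Add(3731386, 1511361)) = Mul(-2179128, 5242747) = -11424616784616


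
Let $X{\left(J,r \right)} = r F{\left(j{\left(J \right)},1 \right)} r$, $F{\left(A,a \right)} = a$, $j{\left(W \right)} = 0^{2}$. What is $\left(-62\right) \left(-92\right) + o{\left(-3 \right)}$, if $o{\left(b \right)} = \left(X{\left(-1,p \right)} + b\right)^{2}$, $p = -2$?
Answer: $5705$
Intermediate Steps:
$j{\left(W \right)} = 0$
$X{\left(J,r \right)} = r^{2}$ ($X{\left(J,r \right)} = r 1 r = r r = r^{2}$)
$o{\left(b \right)} = \left(4 + b\right)^{2}$ ($o{\left(b \right)} = \left(\left(-2\right)^{2} + b\right)^{2} = \left(4 + b\right)^{2}$)
$\left(-62\right) \left(-92\right) + o{\left(-3 \right)} = \left(-62\right) \left(-92\right) + \left(4 - 3\right)^{2} = 5704 + 1^{2} = 5704 + 1 = 5705$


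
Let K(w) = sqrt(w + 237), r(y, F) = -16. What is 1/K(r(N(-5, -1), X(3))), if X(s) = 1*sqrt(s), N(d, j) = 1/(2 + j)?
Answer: sqrt(221)/221 ≈ 0.067267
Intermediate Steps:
X(s) = sqrt(s)
K(w) = sqrt(237 + w)
1/K(r(N(-5, -1), X(3))) = 1/(sqrt(237 - 16)) = 1/(sqrt(221)) = sqrt(221)/221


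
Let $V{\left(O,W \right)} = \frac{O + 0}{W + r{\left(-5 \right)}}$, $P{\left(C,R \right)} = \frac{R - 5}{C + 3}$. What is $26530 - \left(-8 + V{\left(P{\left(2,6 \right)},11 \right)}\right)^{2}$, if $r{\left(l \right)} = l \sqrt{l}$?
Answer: $\frac{- 2645721 i + 72781900 \sqrt{5}}{50 \left(- 2 i + 55 \sqrt{5}\right)} \approx 26466.0 + 0.14527 i$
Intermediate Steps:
$P{\left(C,R \right)} = \frac{-5 + R}{3 + C}$
$r{\left(l \right)} = l^{\frac{3}{2}}$
$V{\left(O,W \right)} = \frac{O}{W - 5 i \sqrt{5}}$ ($V{\left(O,W \right)} = \frac{O + 0}{W + \left(-5\right)^{\frac{3}{2}}} = \frac{O}{W - 5 i \sqrt{5}}$)
$26530 - \left(-8 + V{\left(P{\left(2,6 \right)},11 \right)}\right)^{2} = 26530 - \left(-8 + \frac{\frac{1}{3 + 2} \left(-5 + 6\right)}{11 - 5 i \sqrt{5}}\right)^{2} = 26530 - \left(-8 + \frac{\frac{1}{5} \cdot 1}{11 - 5 i \sqrt{5}}\right)^{2} = 26530 - \left(-8 + \frac{1}{5 \left(11 - 5 i \sqrt{5}\right)}\right)^{2}$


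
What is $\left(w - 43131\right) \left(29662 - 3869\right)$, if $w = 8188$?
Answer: $-901284799$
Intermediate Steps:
$\left(w - 43131\right) \left(29662 - 3869\right) = \left(8188 - 43131\right) \left(29662 - 3869\right) = \left(-34943\right) 25793 = -901284799$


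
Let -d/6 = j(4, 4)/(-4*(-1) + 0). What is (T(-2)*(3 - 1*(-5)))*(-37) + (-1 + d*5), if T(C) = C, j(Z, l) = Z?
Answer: 561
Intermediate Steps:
d = -6 (d = -24/(-4*(-1) + 0) = -24/(4 + 0) = -24/4 = -6*1 = -6)
(T(-2)*(3 - 1*(-5)))*(-37) + (-1 + d*5) = -2*(3 - 1*(-5))*(-37) + (-1 - 6*5) = -2*(3 + 5)*(-37) + (-1 - 30) = -2*8*(-37) - 31 = -16*(-37) - 31 = 592 - 31 = 561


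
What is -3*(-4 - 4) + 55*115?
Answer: 6349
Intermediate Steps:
-3*(-4 - 4) + 55*115 = -3*(-8) + 6325 = 24 + 6325 = 6349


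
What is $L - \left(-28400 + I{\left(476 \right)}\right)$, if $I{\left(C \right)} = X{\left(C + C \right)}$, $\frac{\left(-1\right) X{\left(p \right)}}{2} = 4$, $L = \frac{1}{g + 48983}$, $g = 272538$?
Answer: $\frac{9133768569}{321521} \approx 28408.0$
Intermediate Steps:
$L = \frac{1}{321521}$ ($L = \frac{1}{272538 + 48983} = \frac{1}{321521} \approx 3.1102 \cdot 10^{-6}$)
$X{\left(p \right)} = -8$ ($X{\left(p \right)} = \left(-2\right) 4 = -8$)
$I{\left(C \right)} = -8$
$L - \left(-28400 + I{\left(476 \right)}\right) = \frac{1}{321521} + \left(28400 - -8\right) = \frac{1}{321521} + \left(28400 + 8\right) = \frac{1}{321521} + 28408 = \frac{9133768569}{321521}$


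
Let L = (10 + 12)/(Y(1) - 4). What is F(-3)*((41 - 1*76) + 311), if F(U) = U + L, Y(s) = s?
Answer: -2852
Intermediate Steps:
L = -22/3 (L = (10 + 12)/(1 - 4) = 22/(-3) = 22*(-⅓) = -22/3 ≈ -7.3333)
F(U) = -22/3 + U (F(U) = U - 22/3 = -22/3 + U)
F(-3)*((41 - 1*76) + 311) = (-22/3 - 3)*((41 - 1*76) + 311) = -31*((41 - 76) + 311)/3 = -31*(-35 + 311)/3 = -31/3*276 = -2852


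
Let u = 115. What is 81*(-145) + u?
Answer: -11630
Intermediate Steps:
81*(-145) + u = 81*(-145) + 115 = -11745 + 115 = -11630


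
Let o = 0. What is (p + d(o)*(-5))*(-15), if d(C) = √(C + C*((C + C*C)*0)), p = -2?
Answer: 30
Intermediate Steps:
d(C) = √C (d(C) = √(C + C*((C + C²)*0)) = √(C + C*0) = √(C + 0) = √C)
(p + d(o)*(-5))*(-15) = (-2 + √0*(-5))*(-15) = (-2 + 0*(-5))*(-15) = (-2 + 0)*(-15) = -2*(-15) = 30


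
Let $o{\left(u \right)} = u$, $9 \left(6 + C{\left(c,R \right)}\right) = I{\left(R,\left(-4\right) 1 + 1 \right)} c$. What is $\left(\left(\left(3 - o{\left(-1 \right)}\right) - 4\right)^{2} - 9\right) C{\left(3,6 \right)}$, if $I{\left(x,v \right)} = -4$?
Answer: $66$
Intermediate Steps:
$C{\left(c,R \right)} = -6 - \frac{4 c}{9}$ ($C{\left(c,R \right)} = -6 + \frac{\left(-4\right) c}{9} = -6 - \frac{4 c}{9}$)
$\left(\left(\left(3 - o{\left(-1 \right)}\right) - 4\right)^{2} - 9\right) C{\left(3,6 \right)} = \left(\left(\left(3 - -1\right) - 4\right)^{2} - 9\right) \left(-6 - \frac{4}{3}\right) = \left(\left(\left(3 + 1\right) - 4\right)^{2} - 9\right) \left(-6 - \frac{4}{3}\right) = \left(\left(4 - 4\right)^{2} - 9\right) \left(- \frac{22}{3}\right) = \left(0^{2} - 9\right) \left(- \frac{22}{3}\right) = \left(0 - 9\right) \left(- \frac{22}{3}\right) = \left(-9\right) \left(- \frac{22}{3}\right) = 66$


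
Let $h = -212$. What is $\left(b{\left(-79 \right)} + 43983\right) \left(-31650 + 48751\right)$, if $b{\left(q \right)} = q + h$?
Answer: $747176892$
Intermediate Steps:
$b{\left(q \right)} = -212 + q$ ($b{\left(q \right)} = q - 212 = -212 + q$)
$\left(b{\left(-79 \right)} + 43983\right) \left(-31650 + 48751\right) = \left(\left(-212 - 79\right) + 43983\right) \left(-31650 + 48751\right) = \left(-291 + 43983\right) 17101 = 43692 \cdot 17101 = 747176892$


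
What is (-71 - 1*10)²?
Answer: 6561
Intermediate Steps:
(-71 - 1*10)² = (-71 - 10)² = (-81)² = 6561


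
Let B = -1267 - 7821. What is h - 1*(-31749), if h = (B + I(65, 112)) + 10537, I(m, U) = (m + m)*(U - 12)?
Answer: 46198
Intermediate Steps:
B = -9088
I(m, U) = 2*m*(-12 + U) (I(m, U) = (2*m)*(-12 + U) = 2*m*(-12 + U))
h = 14449 (h = (-9088 + 2*65*(-12 + 112)) + 10537 = (-9088 + 2*65*100) + 10537 = (-9088 + 13000) + 10537 = 3912 + 10537 = 14449)
h - 1*(-31749) = 14449 - 1*(-31749) = 14449 + 31749 = 46198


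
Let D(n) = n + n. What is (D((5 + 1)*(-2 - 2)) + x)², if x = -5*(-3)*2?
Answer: 324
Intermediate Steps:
x = 30 (x = 15*2 = 30)
D(n) = 2*n
(D((5 + 1)*(-2 - 2)) + x)² = (2*((5 + 1)*(-2 - 2)) + 30)² = (2*(6*(-4)) + 30)² = (2*(-24) + 30)² = (-48 + 30)² = (-18)² = 324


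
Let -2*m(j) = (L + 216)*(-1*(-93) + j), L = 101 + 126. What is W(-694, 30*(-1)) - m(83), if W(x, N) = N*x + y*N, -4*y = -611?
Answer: 110443/2 ≈ 55222.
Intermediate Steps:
y = 611/4 (y = -1/4*(-611) = 611/4 ≈ 152.75)
W(x, N) = 611*N/4 + N*x (W(x, N) = N*x + 611*N/4 = 611*N/4 + N*x)
L = 227
m(j) = -41199/2 - 443*j/2 (m(j) = -(227 + 216)*(-1*(-93) + j)/2 = -443*(93 + j)/2 = -(41199 + 443*j)/2 = -41199/2 - 443*j/2)
W(-694, 30*(-1)) - m(83) = (30*(-1))*(611 + 4*(-694))/4 - (-41199/2 - 443/2*83) = (1/4)*(-30)*(611 - 2776) - (-41199/2 - 36769/2) = (1/4)*(-30)*(-2165) - 1*(-38984) = 32475/2 + 38984 = 110443/2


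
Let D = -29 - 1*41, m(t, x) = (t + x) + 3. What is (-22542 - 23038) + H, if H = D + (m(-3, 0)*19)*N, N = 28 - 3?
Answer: -45650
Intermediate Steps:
m(t, x) = 3 + t + x
D = -70 (D = -29 - 41 = -70)
N = 25
H = -70 (H = -70 + ((3 - 3 + 0)*19)*25 = -70 + (0*19)*25 = -70 + 0*25 = -70 + 0 = -70)
(-22542 - 23038) + H = (-22542 - 23038) - 70 = -45580 - 70 = -45650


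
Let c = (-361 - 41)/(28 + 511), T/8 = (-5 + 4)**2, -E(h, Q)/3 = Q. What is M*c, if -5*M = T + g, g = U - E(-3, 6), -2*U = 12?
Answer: 1608/539 ≈ 2.9833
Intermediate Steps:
U = -6 (U = -1/2*12 = -6)
E(h, Q) = -3*Q
T = 8 (T = 8*(-5 + 4)**2 = 8*(-1)**2 = 8*1 = 8)
c = -402/539 ≈ -0.74583
g = 12 (g = -6 - (-3)*6 = -6 - 1*(-18) = -6 + 18 = 12)
M = -4 (M = -(8 + 12)/5 = -1/5*20 = -4)
M*c = -4*(-402/539) = 1608/539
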